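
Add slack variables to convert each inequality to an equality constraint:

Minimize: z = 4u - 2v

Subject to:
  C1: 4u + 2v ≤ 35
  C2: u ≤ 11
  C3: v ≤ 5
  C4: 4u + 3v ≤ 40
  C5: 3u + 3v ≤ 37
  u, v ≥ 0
min z = 4u - 2v

s.t.
  4u + 2v + s1 = 35
  u + s2 = 11
  v + s3 = 5
  4u + 3v + s4 = 40
  3u + 3v + s5 = 37
  u, v, s1, s2, s3, s4, s5 ≥ 0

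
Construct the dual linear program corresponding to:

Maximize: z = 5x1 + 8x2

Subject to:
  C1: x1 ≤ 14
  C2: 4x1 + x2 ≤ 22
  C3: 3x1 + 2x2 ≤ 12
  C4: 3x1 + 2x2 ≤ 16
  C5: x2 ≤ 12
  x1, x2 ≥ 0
Minimize: z = 14y1 + 22y2 + 12y3 + 16y4 + 12y5

Subject to:
  C1: -y1 - 4y2 - 3y3 - 3y4 ≤ -5
  C2: -y2 - 2y3 - 2y4 - y5 ≤ -8
  y1, y2, y3, y4, y5 ≥ 0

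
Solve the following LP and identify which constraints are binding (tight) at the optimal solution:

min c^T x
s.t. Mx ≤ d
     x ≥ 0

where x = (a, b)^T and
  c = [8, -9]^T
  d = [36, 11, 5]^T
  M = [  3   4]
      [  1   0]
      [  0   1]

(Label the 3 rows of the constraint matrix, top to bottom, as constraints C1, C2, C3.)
Optimal: a = 0, b = 5
Slack at optimum:
  C1: slack = 16
  C2: slack = 11
  C3: slack = 0 (binding)
  a ≥ 0: a = 0 (binding)
  b ≥ 0: b = 5
Binding constraints: C3, a ≥ 0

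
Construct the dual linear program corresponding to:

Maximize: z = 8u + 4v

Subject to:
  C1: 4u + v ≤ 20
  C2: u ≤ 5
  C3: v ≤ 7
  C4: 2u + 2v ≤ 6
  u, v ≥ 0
Minimize: z = 20y1 + 5y2 + 7y3 + 6y4

Subject to:
  C1: -4y1 - y2 - 2y4 ≤ -8
  C2: -y1 - y3 - 2y4 ≤ -4
  y1, y2, y3, y4 ≥ 0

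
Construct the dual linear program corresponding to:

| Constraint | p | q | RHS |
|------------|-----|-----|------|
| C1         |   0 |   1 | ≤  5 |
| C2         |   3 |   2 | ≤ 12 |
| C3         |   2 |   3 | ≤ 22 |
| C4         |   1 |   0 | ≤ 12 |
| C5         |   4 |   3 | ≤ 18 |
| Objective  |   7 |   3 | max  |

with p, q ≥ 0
Minimize: z = 5y1 + 12y2 + 22y3 + 12y4 + 18y5

Subject to:
  C1: -3y2 - 2y3 - y4 - 4y5 ≤ -7
  C2: -y1 - 2y2 - 3y3 - 3y5 ≤ -3
  y1, y2, y3, y4, y5 ≥ 0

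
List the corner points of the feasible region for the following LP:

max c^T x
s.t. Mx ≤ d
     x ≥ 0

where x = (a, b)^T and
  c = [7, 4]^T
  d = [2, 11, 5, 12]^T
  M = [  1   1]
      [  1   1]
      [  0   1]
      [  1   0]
Each vertex is the intersection of two constraint boundaries that also satisfies all remaining constraints:
  a = 0 and b = 0 → (0, 0)
  a + b = 2 and b = 0 → (2, 0)
  a + b = 2 and a = 0 → (0, 2)

Vertices: (0, 0), (2, 0), (0, 2)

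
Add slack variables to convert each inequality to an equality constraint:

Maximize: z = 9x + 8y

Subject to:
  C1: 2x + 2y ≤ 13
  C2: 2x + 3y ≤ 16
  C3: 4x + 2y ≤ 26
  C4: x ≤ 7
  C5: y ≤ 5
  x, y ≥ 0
max z = 9x + 8y

s.t.
  2x + 2y + s1 = 13
  2x + 3y + s2 = 16
  4x + 2y + s3 = 26
  x + s4 = 7
  y + s5 = 5
  x, y, s1, s2, s3, s4, s5 ≥ 0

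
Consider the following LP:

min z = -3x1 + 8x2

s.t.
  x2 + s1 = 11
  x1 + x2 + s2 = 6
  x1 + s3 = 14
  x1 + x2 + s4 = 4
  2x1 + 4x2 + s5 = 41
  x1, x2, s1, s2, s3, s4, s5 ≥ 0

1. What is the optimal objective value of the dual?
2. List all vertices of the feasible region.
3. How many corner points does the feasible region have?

1. -12 (by strong duality, equal to the primal optimum)
2. (0, 0), (4, 0), (0, 4)
3. 3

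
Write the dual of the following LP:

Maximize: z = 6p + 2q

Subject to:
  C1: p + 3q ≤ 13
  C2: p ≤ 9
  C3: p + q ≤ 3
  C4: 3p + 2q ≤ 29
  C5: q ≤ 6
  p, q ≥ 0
Minimize: z = 13y1 + 9y2 + 3y3 + 29y4 + 6y5

Subject to:
  C1: -y1 - y2 - y3 - 3y4 ≤ -6
  C2: -3y1 - y3 - 2y4 - y5 ≤ -2
  y1, y2, y3, y4, y5 ≥ 0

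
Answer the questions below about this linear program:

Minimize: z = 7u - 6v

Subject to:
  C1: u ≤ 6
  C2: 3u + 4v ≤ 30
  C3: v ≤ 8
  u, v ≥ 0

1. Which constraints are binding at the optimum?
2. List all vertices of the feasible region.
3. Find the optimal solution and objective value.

1. C2, u ≥ 0
2. (0, 0), (6, 0), (6, 3), (0, 7.5)
3. u = 0, v = 7.5, z = -45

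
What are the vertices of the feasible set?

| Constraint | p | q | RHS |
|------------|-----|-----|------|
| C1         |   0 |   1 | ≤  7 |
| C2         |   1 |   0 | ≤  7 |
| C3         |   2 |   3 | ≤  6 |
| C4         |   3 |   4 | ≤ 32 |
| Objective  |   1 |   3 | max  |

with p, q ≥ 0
Each vertex is the intersection of two constraint boundaries that also satisfies all remaining constraints:
  p = 0 and q = 0 → (0, 0)
  2p + 3q = 6 and q = 0 → (3, 0)
  2p + 3q = 6 and p = 0 → (0, 2)

Vertices: (0, 0), (3, 0), (0, 2)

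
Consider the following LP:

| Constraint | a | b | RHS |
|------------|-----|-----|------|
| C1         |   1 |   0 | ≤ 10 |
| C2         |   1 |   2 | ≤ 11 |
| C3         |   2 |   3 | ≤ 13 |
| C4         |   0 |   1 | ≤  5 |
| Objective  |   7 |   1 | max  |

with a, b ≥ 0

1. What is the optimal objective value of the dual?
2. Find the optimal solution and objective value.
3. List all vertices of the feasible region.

1. 45.5 (by strong duality, equal to the primal optimum)
2. a = 6.5, b = 0, z = 45.5
3. (0, 0), (6.5, 0), (0, 4.333)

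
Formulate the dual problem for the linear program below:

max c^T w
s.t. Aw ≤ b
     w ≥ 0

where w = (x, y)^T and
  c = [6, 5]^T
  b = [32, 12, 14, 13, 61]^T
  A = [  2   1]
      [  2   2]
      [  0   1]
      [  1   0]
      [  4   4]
Minimize: z = 32y1 + 12y2 + 14y3 + 13y4 + 61y5

Subject to:
  C1: -2y1 - 2y2 - y4 - 4y5 ≤ -6
  C2: -y1 - 2y2 - y3 - 4y5 ≤ -5
  y1, y2, y3, y4, y5 ≥ 0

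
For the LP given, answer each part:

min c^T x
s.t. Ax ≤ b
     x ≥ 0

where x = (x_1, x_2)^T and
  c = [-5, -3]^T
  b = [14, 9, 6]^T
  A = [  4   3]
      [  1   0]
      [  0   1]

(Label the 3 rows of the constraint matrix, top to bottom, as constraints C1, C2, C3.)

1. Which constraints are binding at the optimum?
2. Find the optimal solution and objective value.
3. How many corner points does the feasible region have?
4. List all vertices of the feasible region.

1. C1, x_2 ≥ 0
2. x_1 = 3.5, x_2 = 0, z = -17.5
3. 3
4. (0, 0), (3.5, 0), (0, 4.667)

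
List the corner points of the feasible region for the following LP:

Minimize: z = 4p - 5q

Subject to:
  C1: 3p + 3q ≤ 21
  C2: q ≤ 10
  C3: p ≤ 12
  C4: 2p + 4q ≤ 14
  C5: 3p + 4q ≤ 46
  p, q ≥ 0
Each vertex is the intersection of two constraint boundaries that also satisfies all remaining constraints:
  p = 0 and q = 0 → (0, 0)
  3p + 3q = 21 and 2p + 4q = 14 → (7, 0)
  2p + 4q = 14 and p = 0 → (0, 3.5)

Vertices: (0, 0), (7, 0), (0, 3.5)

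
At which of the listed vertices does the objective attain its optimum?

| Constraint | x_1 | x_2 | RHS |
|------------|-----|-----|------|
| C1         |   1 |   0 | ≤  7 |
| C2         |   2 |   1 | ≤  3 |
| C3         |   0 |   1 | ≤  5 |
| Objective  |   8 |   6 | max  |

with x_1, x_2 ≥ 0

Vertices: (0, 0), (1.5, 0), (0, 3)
Evaluating z = 8x_1 + 6x_2 at each vertex:
  (0, 0): z = 0
  (1.5, 0): z = 12
  (0, 3): z = 18

The largest value is z = 18, attained at (0, 3).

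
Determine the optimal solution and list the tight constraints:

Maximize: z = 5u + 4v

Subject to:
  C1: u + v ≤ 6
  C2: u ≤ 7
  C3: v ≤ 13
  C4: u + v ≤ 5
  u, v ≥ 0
Optimal: u = 5, v = 0
Slack at optimum:
  C1: slack = 1
  C2: slack = 2
  C3: slack = 13
  C4: slack = 0 (binding)
  u ≥ 0: u = 5
  v ≥ 0: v = 0 (binding)
Binding constraints: C4, v ≥ 0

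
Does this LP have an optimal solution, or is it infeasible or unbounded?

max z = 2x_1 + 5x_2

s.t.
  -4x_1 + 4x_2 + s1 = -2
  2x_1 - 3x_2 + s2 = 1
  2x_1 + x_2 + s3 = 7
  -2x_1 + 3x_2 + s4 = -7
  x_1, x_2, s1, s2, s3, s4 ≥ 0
The row 2x_1 - 3x_2 + s2 = 1 with s2 ≥ 0 requires 2x_1 - 3x_2 ≤ 1, while the row -2x_1 + 3x_2 + s4 = -7 with s4 ≥ 0 is equivalent to 2x_1 - 3x_2 ≥ 7. Together they would need 7 ≤ 2x_1 - 3x_2 ≤ 1, which is impossible since 7 > 1. No point satisfies all constraints.

Infeasible — the constraint set is empty.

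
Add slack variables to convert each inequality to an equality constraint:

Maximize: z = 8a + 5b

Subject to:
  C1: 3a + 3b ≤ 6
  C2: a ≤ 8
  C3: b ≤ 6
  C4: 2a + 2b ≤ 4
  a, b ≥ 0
max z = 8a + 5b

s.t.
  3a + 3b + s1 = 6
  a + s2 = 8
  b + s3 = 6
  2a + 2b + s4 = 4
  a, b, s1, s2, s3, s4 ≥ 0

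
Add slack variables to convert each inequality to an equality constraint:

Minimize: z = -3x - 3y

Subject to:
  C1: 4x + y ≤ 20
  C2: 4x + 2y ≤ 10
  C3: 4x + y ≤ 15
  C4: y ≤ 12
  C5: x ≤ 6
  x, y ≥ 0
min z = -3x - 3y

s.t.
  4x + y + s1 = 20
  4x + 2y + s2 = 10
  4x + y + s3 = 15
  y + s4 = 12
  x + s5 = 6
  x, y, s1, s2, s3, s4, s5 ≥ 0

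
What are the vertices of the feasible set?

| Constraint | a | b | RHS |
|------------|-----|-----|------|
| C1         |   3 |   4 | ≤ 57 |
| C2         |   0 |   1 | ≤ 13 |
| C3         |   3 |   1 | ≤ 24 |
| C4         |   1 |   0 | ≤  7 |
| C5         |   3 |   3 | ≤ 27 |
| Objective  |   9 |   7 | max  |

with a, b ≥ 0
Each vertex is the intersection of two constraint boundaries that also satisfies all remaining constraints:
  a = 0 and b = 0 → (0, 0)
  a = 7 and b = 0 → (7, 0)
  a = 7 and 3a + 3b = 27 → (7, 2)
  3a + 3b = 27 and a = 0 → (0, 9)

Vertices: (0, 0), (7, 0), (7, 2), (0, 9)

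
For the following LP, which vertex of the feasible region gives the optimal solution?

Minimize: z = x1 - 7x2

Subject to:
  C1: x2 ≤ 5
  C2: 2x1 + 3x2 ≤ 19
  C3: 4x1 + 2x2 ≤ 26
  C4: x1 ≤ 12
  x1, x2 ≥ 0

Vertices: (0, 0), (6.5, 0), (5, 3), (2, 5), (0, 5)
Evaluating z = x1 - 7x2 at each vertex:
  (0, 0): z = 0
  (6.5, 0): z = 6.5
  (5, 3): z = -16
  (2, 5): z = -33
  (0, 5): z = -35

The smallest value is z = -35, attained at (0, 5).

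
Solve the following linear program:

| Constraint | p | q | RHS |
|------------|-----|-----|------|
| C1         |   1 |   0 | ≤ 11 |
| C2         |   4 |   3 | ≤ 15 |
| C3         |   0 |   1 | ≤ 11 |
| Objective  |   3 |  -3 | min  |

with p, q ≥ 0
Each vertex is the intersection of two constraint boundaries that also satisfies all remaining constraints:
  p = 0 and q = 0 → (0, 0)
  4p + 3q = 15 and q = 0 → (3.75, 0)
  4p + 3q = 15 and p = 0 → (0, 5)

Evaluating z = 3p - 3q at each vertex:
  (0, 0): z = 0
  (3.75, 0): z = 11.25
  (0, 5): z = -15

The minimum is at (0, 5) with z = -15.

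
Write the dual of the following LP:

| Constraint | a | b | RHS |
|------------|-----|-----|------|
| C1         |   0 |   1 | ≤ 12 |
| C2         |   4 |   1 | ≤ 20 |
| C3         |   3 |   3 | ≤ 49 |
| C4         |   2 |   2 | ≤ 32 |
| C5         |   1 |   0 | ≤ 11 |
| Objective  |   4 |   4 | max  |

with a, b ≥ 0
Minimize: z = 12y1 + 20y2 + 49y3 + 32y4 + 11y5

Subject to:
  C1: -4y2 - 3y3 - 2y4 - y5 ≤ -4
  C2: -y1 - y2 - 3y3 - 2y4 ≤ -4
  y1, y2, y3, y4, y5 ≥ 0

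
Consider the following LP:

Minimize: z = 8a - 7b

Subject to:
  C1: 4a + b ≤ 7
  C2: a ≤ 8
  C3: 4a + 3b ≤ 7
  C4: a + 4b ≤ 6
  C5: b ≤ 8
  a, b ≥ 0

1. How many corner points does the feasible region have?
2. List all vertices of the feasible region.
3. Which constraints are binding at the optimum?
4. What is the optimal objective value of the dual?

1. 4
2. (0, 0), (1.75, 0), (0.7692, 1.308), (0, 1.5)
3. C4, a ≥ 0
4. -10.5 (by strong duality, equal to the primal optimum)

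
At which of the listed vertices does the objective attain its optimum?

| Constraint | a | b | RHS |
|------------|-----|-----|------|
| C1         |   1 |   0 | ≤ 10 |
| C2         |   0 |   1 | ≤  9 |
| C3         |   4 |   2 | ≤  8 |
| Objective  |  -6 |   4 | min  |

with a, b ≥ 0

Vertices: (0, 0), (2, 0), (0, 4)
Evaluating z = -6a + 4b at each vertex:
  (0, 0): z = 0
  (2, 0): z = -12
  (0, 4): z = 16

The smallest value is z = -12, attained at (2, 0).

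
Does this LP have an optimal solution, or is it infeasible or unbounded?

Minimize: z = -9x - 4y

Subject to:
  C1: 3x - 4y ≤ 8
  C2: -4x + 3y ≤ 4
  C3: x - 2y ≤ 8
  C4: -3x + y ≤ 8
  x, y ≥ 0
Feasible point: (0, 0) satisfies every constraint, so the LP is feasible.
Direction d = (1, 1): for each constraint row a, a·d ≤ 0 —
  (3)(1) + (-4)(1) = -1 ≤ 0
  (-4)(1) + (3)(1) = -1 ≤ 0
  (1)(1) + (-2)(1) = -1 ≤ 0
  (-3)(1) + (1)(1) = -2 ≤ 0
and d ≥ 0, so (0, 0) + t·d stays feasible for every t ≥ 0. Along this ray z = -9x - 4y changes by -13 per unit t, so z → −∞.

Unbounded: there is a feasible ray along which z → −∞.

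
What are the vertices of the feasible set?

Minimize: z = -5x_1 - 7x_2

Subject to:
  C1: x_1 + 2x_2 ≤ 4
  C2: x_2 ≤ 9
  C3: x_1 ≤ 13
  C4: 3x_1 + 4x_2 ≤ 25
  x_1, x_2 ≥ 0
Each vertex is the intersection of two constraint boundaries that also satisfies all remaining constraints:
  x_1 = 0 and x_2 = 0 → (0, 0)
  x_1 + 2x_2 = 4 and x_2 = 0 → (4, 0)
  x_1 + 2x_2 = 4 and x_1 = 0 → (0, 2)

Vertices: (0, 0), (4, 0), (0, 2)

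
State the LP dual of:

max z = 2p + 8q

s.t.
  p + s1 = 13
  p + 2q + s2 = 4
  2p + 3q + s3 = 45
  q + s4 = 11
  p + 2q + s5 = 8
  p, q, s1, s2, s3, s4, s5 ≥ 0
Minimize: z = 13y1 + 4y2 + 45y3 + 11y4 + 8y5

Subject to:
  C1: -y1 - y2 - 2y3 - y5 ≤ -2
  C2: -2y2 - 3y3 - y4 - 2y5 ≤ -8
  y1, y2, y3, y4, y5 ≥ 0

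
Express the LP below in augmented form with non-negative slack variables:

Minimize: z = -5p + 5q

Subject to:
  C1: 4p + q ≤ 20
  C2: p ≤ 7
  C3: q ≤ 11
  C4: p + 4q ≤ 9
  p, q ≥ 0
min z = -5p + 5q

s.t.
  4p + q + s1 = 20
  p + s2 = 7
  q + s3 = 11
  p + 4q + s4 = 9
  p, q, s1, s2, s3, s4 ≥ 0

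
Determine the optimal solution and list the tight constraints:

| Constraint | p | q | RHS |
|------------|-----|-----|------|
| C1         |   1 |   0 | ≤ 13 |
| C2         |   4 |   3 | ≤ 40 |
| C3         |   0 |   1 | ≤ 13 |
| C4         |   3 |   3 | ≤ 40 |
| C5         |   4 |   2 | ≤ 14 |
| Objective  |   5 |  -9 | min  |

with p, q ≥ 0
Optimal: p = 0, q = 7
Binding: C5, p ≥ 0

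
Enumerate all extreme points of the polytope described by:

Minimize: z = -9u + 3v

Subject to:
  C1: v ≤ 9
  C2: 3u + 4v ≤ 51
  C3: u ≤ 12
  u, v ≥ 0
Each vertex is the intersection of two constraint boundaries that also satisfies all remaining constraints:
  u = 0 and v = 0 → (0, 0)
  u = 12 and v = 0 → (12, 0)
  3u + 4v = 51 and u = 12 → (12, 3.75)
  v = 9 and 3u + 4v = 51 → (5, 9)
  v = 9 and u = 0 → (0, 9)

Vertices: (0, 0), (12, 0), (12, 3.75), (5, 9), (0, 9)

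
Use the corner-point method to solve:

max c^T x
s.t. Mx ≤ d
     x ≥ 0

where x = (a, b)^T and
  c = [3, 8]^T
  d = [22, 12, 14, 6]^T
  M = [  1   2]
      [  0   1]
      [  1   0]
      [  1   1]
a = 0, b = 6, z = 48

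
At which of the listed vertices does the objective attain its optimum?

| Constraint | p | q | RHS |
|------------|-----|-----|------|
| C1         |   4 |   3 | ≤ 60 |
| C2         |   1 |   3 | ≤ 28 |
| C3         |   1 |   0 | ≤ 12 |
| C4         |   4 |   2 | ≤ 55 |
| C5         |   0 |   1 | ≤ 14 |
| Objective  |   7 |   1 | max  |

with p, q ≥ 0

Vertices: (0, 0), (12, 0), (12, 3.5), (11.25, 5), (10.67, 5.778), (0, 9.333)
(12, 3.5) with z = 87.5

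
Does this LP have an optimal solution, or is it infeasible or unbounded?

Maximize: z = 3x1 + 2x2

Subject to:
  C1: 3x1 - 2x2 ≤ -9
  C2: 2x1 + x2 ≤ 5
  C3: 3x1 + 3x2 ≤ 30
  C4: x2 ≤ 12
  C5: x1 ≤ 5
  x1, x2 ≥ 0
The point (0, 5) satisfies every constraint, so the LP is feasible; the constraints give x1 ≤ 5 and x2 ≤ 12, which with x1, x2 ≥ 0 keep the feasible region inside a bounded box. A feasible, bounded LP attains a finite optimum at a vertex.

Feasible with finite optimum z* = 10 at (0, 5).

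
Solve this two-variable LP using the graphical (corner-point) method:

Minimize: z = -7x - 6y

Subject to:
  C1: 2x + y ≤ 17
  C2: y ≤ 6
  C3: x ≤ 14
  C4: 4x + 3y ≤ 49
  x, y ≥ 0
Each vertex is the intersection of two constraint boundaries that also satisfies all remaining constraints:
  x = 0 and y = 0 → (0, 0)
  2x + y = 17 and y = 0 → (8.5, 0)
  2x + y = 17 and y = 6 → (5.5, 6)
  y = 6 and x = 0 → (0, 6)

Evaluating z = -7x - 6y at each vertex:
  (0, 0): z = 0
  (8.5, 0): z = -59.5
  (5.5, 6): z = -74.5
  (0, 6): z = -36

The minimum is at (5.5, 6) with z = -74.5.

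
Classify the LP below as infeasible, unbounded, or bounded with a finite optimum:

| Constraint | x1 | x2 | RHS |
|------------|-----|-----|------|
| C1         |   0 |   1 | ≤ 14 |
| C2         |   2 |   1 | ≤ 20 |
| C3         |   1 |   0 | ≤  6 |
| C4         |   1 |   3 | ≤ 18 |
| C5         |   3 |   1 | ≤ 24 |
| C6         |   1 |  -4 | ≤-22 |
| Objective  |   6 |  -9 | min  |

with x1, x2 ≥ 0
The point (0, 6) satisfies every constraint, so the LP is feasible; the constraints give x1 ≤ 6 and x2 ≤ 14, which with x1, x2 ≥ 0 keep the feasible region inside a bounded box. A feasible, bounded LP attains a finite optimum at a vertex.

Evaluating z = 6x1 - 9x2 at each vertex:
  (0, 5.5): z = -49.5
  (0.8571, 5.714): z = -46.29
  (0, 6): z = -54

Feasible with finite optimum z* = -54 at (0, 6).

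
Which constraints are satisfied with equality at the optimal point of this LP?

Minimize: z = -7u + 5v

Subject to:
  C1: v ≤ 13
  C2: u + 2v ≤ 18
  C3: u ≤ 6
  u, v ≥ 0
Optimal: u = 6, v = 0
Binding: C3, v ≥ 0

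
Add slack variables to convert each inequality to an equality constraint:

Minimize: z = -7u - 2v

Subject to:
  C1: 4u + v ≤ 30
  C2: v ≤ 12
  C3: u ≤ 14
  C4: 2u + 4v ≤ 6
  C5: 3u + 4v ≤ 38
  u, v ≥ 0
min z = -7u - 2v

s.t.
  4u + v + s1 = 30
  v + s2 = 12
  u + s3 = 14
  2u + 4v + s4 = 6
  3u + 4v + s5 = 38
  u, v, s1, s2, s3, s4, s5 ≥ 0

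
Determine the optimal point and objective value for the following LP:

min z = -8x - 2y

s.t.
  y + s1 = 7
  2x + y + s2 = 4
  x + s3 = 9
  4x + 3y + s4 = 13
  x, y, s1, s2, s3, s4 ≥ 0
x = 2, y = 0, z = -16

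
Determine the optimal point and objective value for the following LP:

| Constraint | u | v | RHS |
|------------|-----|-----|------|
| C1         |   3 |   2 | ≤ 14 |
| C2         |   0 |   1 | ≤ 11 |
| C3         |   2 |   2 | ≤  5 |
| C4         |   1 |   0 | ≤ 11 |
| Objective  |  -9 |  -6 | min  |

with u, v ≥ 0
Each vertex is the intersection of two constraint boundaries that also satisfies all remaining constraints:
  u = 0 and v = 0 → (0, 0)
  2u + 2v = 5 and v = 0 → (2.5, 0)
  2u + 2v = 5 and u = 0 → (0, 2.5)

Evaluating z = -9u - 6v at each vertex:
  (0, 0): z = 0
  (2.5, 0): z = -22.5
  (0, 2.5): z = -15

The minimum is at (2.5, 0) with z = -22.5.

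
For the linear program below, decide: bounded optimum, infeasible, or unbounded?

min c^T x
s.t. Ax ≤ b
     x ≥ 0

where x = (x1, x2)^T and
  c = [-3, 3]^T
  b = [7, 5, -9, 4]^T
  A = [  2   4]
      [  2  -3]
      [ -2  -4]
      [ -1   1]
One constraint requires 2x1 + 4x2 ≤ 7, while the constraint -2x1 - 4x2 ≤ -9 is equivalent to 2x1 + 4x2 ≥ 9. Together they would need 9 ≤ 2x1 + 4x2 ≤ 7, which is impossible since 9 > 7. No point satisfies all constraints.

The feasible region is empty; the LP is infeasible.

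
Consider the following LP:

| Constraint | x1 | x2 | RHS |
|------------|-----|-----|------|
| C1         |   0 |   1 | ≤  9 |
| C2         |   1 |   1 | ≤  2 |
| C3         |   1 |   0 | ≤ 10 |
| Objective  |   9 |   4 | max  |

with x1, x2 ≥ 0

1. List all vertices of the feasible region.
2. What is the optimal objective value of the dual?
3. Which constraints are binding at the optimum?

1. (0, 0), (2, 0), (0, 2)
2. 18 (by strong duality, equal to the primal optimum)
3. C2, x2 ≥ 0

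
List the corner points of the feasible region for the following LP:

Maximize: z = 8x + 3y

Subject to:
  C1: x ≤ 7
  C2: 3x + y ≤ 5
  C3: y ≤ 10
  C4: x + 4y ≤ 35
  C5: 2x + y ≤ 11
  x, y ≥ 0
Each vertex is the intersection of two constraint boundaries that also satisfies all remaining constraints:
  x = 0 and y = 0 → (0, 0)
  3x + y = 5 and y = 0 → (1.667, 0)
  3x + y = 5 and x = 0 → (0, 5)

Vertices: (0, 0), (1.667, 0), (0, 5)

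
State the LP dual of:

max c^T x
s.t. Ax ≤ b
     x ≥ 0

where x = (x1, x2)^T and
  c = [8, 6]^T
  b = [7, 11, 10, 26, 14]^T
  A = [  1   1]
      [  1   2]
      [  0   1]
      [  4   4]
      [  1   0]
Minimize: z = 7y1 + 11y2 + 10y3 + 26y4 + 14y5

Subject to:
  C1: -y1 - y2 - 4y4 - y5 ≤ -8
  C2: -y1 - 2y2 - y3 - 4y4 ≤ -6
  y1, y2, y3, y4, y5 ≥ 0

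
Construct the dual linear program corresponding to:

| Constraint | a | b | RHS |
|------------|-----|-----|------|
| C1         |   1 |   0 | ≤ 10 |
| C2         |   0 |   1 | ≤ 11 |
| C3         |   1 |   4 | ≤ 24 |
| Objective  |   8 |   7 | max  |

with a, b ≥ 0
Minimize: z = 10y1 + 11y2 + 24y3

Subject to:
  C1: -y1 - y3 ≤ -8
  C2: -y2 - 4y3 ≤ -7
  y1, y2, y3 ≥ 0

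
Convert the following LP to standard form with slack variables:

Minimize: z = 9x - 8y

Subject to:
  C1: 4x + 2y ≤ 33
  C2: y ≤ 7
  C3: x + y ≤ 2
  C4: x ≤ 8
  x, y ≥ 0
min z = 9x - 8y

s.t.
  4x + 2y + s1 = 33
  y + s2 = 7
  x + y + s3 = 2
  x + s4 = 8
  x, y, s1, s2, s3, s4 ≥ 0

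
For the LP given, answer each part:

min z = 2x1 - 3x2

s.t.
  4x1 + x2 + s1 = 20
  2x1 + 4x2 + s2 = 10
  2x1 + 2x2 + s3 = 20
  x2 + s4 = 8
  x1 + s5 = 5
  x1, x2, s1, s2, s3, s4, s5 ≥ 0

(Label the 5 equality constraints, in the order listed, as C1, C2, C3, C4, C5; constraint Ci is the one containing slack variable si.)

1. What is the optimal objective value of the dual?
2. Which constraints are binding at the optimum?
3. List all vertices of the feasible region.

1. -7.5 (by strong duality, equal to the primal optimum)
2. C2, x1 ≥ 0
3. (0, 0), (5, 0), (0, 2.5)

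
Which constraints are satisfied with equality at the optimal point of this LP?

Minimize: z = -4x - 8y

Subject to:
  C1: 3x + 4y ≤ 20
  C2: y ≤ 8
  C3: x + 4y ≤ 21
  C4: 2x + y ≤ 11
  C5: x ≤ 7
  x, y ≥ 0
Optimal: x = 0, y = 5
Binding: C1, x ≥ 0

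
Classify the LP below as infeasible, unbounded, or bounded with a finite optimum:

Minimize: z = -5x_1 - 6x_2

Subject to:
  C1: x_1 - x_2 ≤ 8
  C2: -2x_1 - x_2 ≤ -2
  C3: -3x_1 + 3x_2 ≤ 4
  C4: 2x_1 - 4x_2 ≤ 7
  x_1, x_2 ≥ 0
Feasible point: (1, 0) satisfies every constraint, so the LP is feasible.
Direction d = (1, 1): for each constraint row a, a·d ≤ 0 —
  (1)(1) + (-1)(1) = 0 ≤ 0
  (-2)(1) + (-1)(1) = -3 ≤ 0
  (-3)(1) + (3)(1) = 0 ≤ 0
  (2)(1) + (-4)(1) = -2 ≤ 0
and d ≥ 0, so (1, 0) + t·d stays feasible for every t ≥ 0. Along this ray z = -5x_1 - 6x_2 changes by -11 per unit t, so z → −∞.

The LP is unbounded; z can be made arbitrarily small.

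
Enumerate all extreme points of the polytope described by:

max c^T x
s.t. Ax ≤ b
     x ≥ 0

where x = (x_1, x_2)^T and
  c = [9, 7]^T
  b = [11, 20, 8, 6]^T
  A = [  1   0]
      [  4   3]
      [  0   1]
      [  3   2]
Each vertex is the intersection of two constraint boundaries that also satisfies all remaining constraints:
  x_1 = 0 and x_2 = 0 → (0, 0)
  3x_1 + 2x_2 = 6 and x_2 = 0 → (2, 0)
  3x_1 + 2x_2 = 6 and x_1 = 0 → (0, 3)

Vertices: (0, 0), (2, 0), (0, 3)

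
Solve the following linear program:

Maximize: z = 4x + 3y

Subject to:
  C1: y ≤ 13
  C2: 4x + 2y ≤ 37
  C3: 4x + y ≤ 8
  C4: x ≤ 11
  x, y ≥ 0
Each vertex is the intersection of two constraint boundaries that also satisfies all remaining constraints:
  x = 0 and y = 0 → (0, 0)
  4x + y = 8 and y = 0 → (2, 0)
  4x + y = 8 and x = 0 → (0, 8)

Evaluating z = 4x + 3y at each vertex:
  (0, 0): z = 0
  (2, 0): z = 8
  (0, 8): z = 24

The maximum is at (0, 8) with z = 24.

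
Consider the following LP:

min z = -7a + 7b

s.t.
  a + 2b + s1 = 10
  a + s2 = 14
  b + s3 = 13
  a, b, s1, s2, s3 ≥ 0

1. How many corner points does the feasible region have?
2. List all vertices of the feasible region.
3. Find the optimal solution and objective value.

1. 3
2. (0, 0), (10, 0), (0, 5)
3. a = 10, b = 0, z = -70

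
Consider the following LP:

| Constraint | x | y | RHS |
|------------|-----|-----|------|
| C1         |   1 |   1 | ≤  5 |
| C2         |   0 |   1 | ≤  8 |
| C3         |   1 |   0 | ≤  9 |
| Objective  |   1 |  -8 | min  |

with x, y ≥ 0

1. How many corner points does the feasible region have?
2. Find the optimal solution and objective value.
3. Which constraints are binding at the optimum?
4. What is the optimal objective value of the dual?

1. 3
2. x = 0, y = 5, z = -40
3. C1, x ≥ 0
4. -40 (by strong duality, equal to the primal optimum)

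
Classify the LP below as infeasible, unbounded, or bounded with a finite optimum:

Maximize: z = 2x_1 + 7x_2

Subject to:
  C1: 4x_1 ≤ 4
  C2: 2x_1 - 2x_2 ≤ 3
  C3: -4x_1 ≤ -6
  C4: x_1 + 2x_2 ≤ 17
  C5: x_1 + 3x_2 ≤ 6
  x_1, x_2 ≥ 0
C1 requires 4x_1 ≤ 4, while C3 (-4x_1 ≤ -6) is equivalent to 4x_1 ≥ 6. Together they would need 6 ≤ 4x_1 ≤ 4, which is impossible since 6 > 4. No point satisfies all constraints.

The feasible region is empty; the LP is infeasible.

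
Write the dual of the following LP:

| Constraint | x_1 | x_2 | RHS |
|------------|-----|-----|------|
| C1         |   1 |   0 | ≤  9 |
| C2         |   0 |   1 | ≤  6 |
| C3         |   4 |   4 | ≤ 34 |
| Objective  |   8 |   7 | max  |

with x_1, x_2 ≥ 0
Minimize: z = 9y1 + 6y2 + 34y3

Subject to:
  C1: -y1 - 4y3 ≤ -8
  C2: -y2 - 4y3 ≤ -7
  y1, y2, y3 ≥ 0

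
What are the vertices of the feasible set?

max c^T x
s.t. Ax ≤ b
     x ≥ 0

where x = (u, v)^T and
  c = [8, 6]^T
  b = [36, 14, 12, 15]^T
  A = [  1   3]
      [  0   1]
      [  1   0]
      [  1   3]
Each vertex is the intersection of two constraint boundaries that also satisfies all remaining constraints:
  u = 0 and v = 0 → (0, 0)
  u = 12 and v = 0 → (12, 0)
  u = 12 and u + 3v = 15 → (12, 1)
  u + 3v = 15 and u = 0 → (0, 5)

Vertices: (0, 0), (12, 0), (12, 1), (0, 5)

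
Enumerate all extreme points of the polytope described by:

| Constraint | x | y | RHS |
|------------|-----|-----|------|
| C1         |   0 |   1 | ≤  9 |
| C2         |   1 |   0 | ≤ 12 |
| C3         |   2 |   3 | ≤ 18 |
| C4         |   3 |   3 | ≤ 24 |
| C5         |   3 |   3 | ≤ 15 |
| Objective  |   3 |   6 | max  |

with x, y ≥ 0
Each vertex is the intersection of two constraint boundaries that also satisfies all remaining constraints:
  x = 0 and y = 0 → (0, 0)
  3x + 3y = 15 and y = 0 → (5, 0)
  3x + 3y = 15 and x = 0 → (0, 5)

Vertices: (0, 0), (5, 0), (0, 5)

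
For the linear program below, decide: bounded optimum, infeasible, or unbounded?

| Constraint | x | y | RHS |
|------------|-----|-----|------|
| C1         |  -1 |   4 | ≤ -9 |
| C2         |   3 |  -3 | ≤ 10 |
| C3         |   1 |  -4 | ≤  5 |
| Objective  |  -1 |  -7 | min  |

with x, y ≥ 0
C3 requires x - 4y ≤ 5, while C1 (-x + 4y ≤ -9) is equivalent to x - 4y ≥ 9. Together they would need 9 ≤ x - 4y ≤ 5, which is impossible since 9 > 5. No point satisfies all constraints.

The feasible region is empty; the LP is infeasible.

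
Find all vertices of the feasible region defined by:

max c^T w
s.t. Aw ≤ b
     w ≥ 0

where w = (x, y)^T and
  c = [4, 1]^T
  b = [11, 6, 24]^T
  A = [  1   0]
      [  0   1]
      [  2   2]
Each vertex is the intersection of two constraint boundaries that also satisfies all remaining constraints:
  x = 0 and y = 0 → (0, 0)
  x = 11 and y = 0 → (11, 0)
  x = 11 and 2x + 2y = 24 → (11, 1)
  y = 6 and 2x + 2y = 24 → (6, 6)
  y = 6 and x = 0 → (0, 6)

Vertices: (0, 0), (11, 0), (11, 1), (6, 6), (0, 6)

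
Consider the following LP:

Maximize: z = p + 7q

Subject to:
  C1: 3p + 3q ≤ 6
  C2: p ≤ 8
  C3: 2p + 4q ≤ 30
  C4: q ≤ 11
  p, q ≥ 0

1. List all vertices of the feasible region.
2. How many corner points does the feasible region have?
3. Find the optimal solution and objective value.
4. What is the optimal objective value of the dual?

1. (0, 0), (2, 0), (0, 2)
2. 3
3. p = 0, q = 2, z = 14
4. 14 (by strong duality, equal to the primal optimum)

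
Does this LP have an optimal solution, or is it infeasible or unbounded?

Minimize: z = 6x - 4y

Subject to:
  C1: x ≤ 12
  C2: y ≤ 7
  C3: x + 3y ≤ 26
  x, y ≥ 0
The point (0, 7) satisfies every constraint, so the LP is feasible; the constraints give x ≤ 12 and y ≤ 7, which with x, y ≥ 0 keep the feasible region inside a bounded box. A feasible, bounded LP attains a finite optimum at a vertex.

The LP has an optimal solution: (0, 7) with z = -28.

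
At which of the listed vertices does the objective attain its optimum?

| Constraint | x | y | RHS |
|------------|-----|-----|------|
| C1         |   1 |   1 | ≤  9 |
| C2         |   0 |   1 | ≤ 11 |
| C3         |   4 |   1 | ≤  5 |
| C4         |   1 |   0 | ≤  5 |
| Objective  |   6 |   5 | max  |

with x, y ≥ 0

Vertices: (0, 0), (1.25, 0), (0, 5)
(0, 5) with z = 25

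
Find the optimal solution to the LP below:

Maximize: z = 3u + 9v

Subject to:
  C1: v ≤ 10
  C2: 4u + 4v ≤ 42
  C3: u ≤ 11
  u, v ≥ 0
u = 0.5, v = 10, z = 91.5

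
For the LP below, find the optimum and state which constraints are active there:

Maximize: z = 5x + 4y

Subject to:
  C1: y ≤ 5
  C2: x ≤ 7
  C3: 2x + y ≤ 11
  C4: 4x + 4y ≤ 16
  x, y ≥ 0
Optimal: x = 4, y = 0
Binding: C4, y ≥ 0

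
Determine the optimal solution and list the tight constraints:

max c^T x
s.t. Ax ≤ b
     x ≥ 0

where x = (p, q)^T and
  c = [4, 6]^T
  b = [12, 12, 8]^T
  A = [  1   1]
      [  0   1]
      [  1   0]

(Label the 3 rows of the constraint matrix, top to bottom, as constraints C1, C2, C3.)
Optimal: p = 0, q = 12
Slack at optimum:
  C1: slack = 0 (binding)
  C2: slack = 0 (binding)
  C3: slack = 8
  p ≥ 0: p = 0 (binding)
  q ≥ 0: q = 12
Binding constraints: C1, C2, p ≥ 0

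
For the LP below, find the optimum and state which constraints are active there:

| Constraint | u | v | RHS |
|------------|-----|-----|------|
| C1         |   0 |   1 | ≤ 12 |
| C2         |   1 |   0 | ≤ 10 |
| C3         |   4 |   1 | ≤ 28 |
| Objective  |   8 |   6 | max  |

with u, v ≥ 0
Optimal: u = 4, v = 12
Binding: C1, C3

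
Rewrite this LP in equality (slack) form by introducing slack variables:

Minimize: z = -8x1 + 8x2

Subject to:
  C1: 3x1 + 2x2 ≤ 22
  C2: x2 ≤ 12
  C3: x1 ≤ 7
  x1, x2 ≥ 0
min z = -8x1 + 8x2

s.t.
  3x1 + 2x2 + s1 = 22
  x2 + s2 = 12
  x1 + s3 = 7
  x1, x2, s1, s2, s3 ≥ 0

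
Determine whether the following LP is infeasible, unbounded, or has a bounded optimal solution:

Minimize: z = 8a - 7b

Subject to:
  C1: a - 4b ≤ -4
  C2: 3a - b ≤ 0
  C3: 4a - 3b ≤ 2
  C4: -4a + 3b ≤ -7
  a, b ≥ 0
C3 requires 4a - 3b ≤ 2, while C4 (-4a + 3b ≤ -7) is equivalent to 4a - 3b ≥ 7. Together they would need 7 ≤ 4a - 3b ≤ 2, which is impossible since 7 > 2. No point satisfies all constraints.

The feasible region is empty; the LP is infeasible.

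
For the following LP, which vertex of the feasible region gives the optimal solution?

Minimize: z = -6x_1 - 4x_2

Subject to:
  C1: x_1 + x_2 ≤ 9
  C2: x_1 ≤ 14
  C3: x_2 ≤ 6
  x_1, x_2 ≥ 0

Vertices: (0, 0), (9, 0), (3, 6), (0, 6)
Evaluating z = -6x_1 - 4x_2 at each vertex:
  (0, 0): z = 0
  (9, 0): z = -54
  (3, 6): z = -42
  (0, 6): z = -24

The smallest value is z = -54, attained at (9, 0).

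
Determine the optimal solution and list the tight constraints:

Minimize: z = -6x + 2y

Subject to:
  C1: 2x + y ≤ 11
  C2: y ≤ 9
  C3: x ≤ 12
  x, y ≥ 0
Optimal: x = 5.5, y = 0
Binding: C1, y ≥ 0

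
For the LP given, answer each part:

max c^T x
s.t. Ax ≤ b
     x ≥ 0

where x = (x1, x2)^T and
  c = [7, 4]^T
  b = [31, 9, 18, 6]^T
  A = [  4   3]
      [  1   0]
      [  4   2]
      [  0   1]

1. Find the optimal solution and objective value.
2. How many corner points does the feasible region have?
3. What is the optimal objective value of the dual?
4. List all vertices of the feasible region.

1. x1 = 1.5, x2 = 6, z = 34.5
2. 4
3. 34.5 (by strong duality, equal to the primal optimum)
4. (0, 0), (4.5, 0), (1.5, 6), (0, 6)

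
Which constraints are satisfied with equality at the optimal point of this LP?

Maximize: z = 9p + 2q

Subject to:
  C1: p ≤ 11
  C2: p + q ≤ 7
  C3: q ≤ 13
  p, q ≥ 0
Optimal: p = 7, q = 0
Slack at optimum:
  C1: slack = 4
  C2: slack = 0 (binding)
  C3: slack = 13
  p ≥ 0: p = 7
  q ≥ 0: q = 0 (binding)
Binding constraints: C2, q ≥ 0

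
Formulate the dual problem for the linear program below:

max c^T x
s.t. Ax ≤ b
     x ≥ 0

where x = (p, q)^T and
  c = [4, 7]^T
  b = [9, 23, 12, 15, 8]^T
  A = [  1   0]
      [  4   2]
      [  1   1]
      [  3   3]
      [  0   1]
Minimize: z = 9y1 + 23y2 + 12y3 + 15y4 + 8y5

Subject to:
  C1: -y1 - 4y2 - y3 - 3y4 ≤ -4
  C2: -2y2 - y3 - 3y4 - y5 ≤ -7
  y1, y2, y3, y4, y5 ≥ 0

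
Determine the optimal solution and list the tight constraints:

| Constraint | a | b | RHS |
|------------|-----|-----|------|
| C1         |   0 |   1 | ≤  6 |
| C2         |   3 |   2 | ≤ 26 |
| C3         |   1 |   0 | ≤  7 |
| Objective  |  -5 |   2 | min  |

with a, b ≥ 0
Optimal: a = 7, b = 0
Slack at optimum:
  C1: slack = 6
  C2: slack = 5
  C3: slack = 0 (binding)
  a ≥ 0: a = 7
  b ≥ 0: b = 0 (binding)
Binding constraints: C3, b ≥ 0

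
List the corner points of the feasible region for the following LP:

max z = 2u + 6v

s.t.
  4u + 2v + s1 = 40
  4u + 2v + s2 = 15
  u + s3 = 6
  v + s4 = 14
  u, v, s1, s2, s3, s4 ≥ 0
Each vertex is the intersection of two constraint boundaries that also satisfies all remaining constraints:
  u = 0 and v = 0 → (0, 0)
  4u + 2v = 15 and v = 0 → (3.75, 0)
  4u + 2v = 15 and u = 0 → (0, 7.5)

Vertices: (0, 0), (3.75, 0), (0, 7.5)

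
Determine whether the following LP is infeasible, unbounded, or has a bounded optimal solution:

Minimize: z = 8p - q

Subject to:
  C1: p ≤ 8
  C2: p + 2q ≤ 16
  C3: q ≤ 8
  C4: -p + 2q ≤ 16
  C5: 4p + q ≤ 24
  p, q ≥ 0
The point (0, 8) satisfies every constraint, so the LP is feasible; the constraints give p ≤ 8 and q ≤ 8, which with p, q ≥ 0 keep the feasible region inside a bounded box. A feasible, bounded LP attains a finite optimum at a vertex.

The LP has an optimal solution: (0, 8) with z = -8.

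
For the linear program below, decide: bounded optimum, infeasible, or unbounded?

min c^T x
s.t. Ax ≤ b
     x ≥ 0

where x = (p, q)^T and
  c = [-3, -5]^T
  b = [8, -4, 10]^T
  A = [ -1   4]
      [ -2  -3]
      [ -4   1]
Feasible point: (0, 2) satisfies every constraint, so the LP is feasible.
Direction d = (1, 0): for each constraint row a, a·d ≤ 0 —
  (-1)(1) + (4)(0) = -1 ≤ 0
  (-2)(1) + (-3)(0) = -2 ≤ 0
  (-4)(1) + (1)(0) = -4 ≤ 0
and d ≥ 0, so (0, 2) + t·d stays feasible for every t ≥ 0. Along this ray z = -3p - 5q changes by -3 per unit t, so z → −∞.

Unbounded: there is a feasible ray along which z → −∞.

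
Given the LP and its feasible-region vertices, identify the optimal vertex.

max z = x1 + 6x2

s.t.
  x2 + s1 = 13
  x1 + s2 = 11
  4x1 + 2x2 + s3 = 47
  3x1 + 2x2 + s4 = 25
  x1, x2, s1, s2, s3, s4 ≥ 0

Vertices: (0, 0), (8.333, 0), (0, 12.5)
Evaluating z = x1 + 6x2 at each vertex:
  (0, 0): z = 0
  (8.333, 0): z = 8.333
  (0, 12.5): z = 75

The largest value is z = 75, attained at (0, 12.5).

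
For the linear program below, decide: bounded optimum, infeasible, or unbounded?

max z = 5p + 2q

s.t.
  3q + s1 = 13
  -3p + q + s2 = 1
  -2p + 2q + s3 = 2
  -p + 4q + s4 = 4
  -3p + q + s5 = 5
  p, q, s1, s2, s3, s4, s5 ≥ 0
Feasible point: (0, 0) satisfies every constraint, so the LP is feasible.
Direction d = (1, 0): for each constraint row a, a·d ≤ 0 —
  (0)(1) + (3)(0) = 0 ≤ 0
  (-3)(1) + (1)(0) = -3 ≤ 0
  (-2)(1) + (2)(0) = -2 ≤ 0
  (-1)(1) + (4)(0) = -1 ≤ 0
  (-3)(1) + (1)(0) = -3 ≤ 0
and d ≥ 0, so (0, 0) + t·d stays feasible for every t ≥ 0. Along this ray z = 5p + 2q changes by 5 per unit t, so z → +∞.

Unbounded: there is a feasible ray along which z → +∞.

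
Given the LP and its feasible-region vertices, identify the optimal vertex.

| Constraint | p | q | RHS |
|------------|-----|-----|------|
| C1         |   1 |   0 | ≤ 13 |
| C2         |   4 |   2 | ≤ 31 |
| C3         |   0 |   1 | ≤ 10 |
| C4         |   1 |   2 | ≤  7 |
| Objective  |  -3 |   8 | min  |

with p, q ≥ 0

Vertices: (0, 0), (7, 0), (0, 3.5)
Evaluating z = -3p + 8q at each vertex:
  (0, 0): z = 0
  (7, 0): z = -21
  (0, 3.5): z = 28

The smallest value is z = -21, attained at (7, 0).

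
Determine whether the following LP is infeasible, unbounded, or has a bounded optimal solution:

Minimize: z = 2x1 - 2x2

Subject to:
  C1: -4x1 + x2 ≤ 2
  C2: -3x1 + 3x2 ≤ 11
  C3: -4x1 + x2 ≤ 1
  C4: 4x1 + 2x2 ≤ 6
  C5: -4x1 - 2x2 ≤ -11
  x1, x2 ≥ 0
C4 requires 4x1 + 2x2 ≤ 6, while C5 (-4x1 - 2x2 ≤ -11) is equivalent to 4x1 + 2x2 ≥ 11. Together they would need 11 ≤ 4x1 + 2x2 ≤ 6, which is impossible since 11 > 6. No point satisfies all constraints.

Infeasible: no point satisfies all constraints simultaneously.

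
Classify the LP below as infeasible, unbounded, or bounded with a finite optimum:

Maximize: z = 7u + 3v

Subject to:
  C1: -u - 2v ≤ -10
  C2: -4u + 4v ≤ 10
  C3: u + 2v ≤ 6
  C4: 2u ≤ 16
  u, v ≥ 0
C3 requires u + 2v ≤ 6, while C1 (-u - 2v ≤ -10) is equivalent to u + 2v ≥ 10. Together they would need 10 ≤ u + 2v ≤ 6, which is impossible since 10 > 6. No point satisfies all constraints.

The feasible region is empty; the LP is infeasible.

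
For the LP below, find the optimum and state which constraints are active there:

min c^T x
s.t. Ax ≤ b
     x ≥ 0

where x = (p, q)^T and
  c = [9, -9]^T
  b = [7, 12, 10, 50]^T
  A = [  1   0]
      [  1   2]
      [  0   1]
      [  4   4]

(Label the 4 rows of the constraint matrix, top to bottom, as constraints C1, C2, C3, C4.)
Optimal: p = 0, q = 6
Binding: C2, p ≥ 0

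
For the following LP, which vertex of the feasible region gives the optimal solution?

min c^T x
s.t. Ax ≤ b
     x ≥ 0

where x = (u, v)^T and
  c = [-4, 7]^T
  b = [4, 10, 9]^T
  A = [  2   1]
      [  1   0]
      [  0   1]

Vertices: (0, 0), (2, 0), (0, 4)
Evaluating z = -4u + 7v at each vertex:
  (0, 0): z = 0
  (2, 0): z = -8
  (0, 4): z = 28

The smallest value is z = -8, attained at (2, 0).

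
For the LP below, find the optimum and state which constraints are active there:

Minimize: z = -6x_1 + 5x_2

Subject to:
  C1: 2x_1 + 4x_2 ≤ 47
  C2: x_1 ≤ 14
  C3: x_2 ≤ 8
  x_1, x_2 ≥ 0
Optimal: x_1 = 14, x_2 = 0
Slack at optimum:
  C1: slack = 19
  C2: slack = 0 (binding)
  C3: slack = 8
  x_1 ≥ 0: x_1 = 14
  x_2 ≥ 0: x_2 = 0 (binding)
Binding constraints: C2, x_2 ≥ 0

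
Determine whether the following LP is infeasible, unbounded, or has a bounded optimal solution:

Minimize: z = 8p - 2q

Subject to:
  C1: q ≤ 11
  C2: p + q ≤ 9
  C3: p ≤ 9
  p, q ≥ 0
The point (0, 9) satisfies every constraint, so the LP is feasible; the constraints give p ≤ 9 and q ≤ 11, which with p, q ≥ 0 keep the feasible region inside a bounded box. A feasible, bounded LP attains a finite optimum at a vertex.

The LP has an optimal solution: (0, 9) with z = -18.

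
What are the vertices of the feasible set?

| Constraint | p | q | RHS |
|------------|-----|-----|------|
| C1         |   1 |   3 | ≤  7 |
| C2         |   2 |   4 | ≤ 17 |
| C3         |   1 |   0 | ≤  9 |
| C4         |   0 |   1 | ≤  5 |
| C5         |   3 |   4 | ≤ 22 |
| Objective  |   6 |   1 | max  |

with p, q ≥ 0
Each vertex is the intersection of two constraint boundaries that also satisfies all remaining constraints:
  p = 0 and q = 0 → (0, 0)
  p + 3q = 7 and q = 0 → (7, 0)
  p + 3q = 7 and p = 0 → (0, 2.333)

Vertices: (0, 0), (7, 0), (0, 2.333)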